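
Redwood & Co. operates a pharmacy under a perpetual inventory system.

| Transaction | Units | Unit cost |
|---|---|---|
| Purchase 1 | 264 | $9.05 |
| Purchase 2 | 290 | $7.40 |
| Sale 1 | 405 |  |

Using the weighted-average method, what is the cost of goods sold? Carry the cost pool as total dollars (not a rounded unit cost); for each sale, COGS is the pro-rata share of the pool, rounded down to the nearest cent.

COGS = $3,315.44

After Purchase 1: 264 on hand, pool $2,389.20 (≈ $9.0500 each)
After Purchase 2: 554 on hand, pool $4,535.20 (≈ $8.1863 each)
Sale 1, sell 405: 405/554 × $4,535.20 → $3,315.44
Ending inventory (cost pool remaining) = $1,219.76
Check: goods available $4,535.20 = COGS $3,315.44 + ending $1,219.76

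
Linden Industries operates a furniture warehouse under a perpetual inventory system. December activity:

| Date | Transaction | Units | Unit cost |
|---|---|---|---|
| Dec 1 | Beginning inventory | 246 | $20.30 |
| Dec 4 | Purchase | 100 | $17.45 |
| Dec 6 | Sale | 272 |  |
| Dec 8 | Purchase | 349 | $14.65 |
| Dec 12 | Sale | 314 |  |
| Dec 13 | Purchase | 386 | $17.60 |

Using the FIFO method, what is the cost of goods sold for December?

Dec 6, 272 sold [FIFO — oldest first]: 246 @ $20.30 + 26 @ $17.45 = $5,447.50
Dec 12, 314 sold [FIFO — oldest first]: 74 @ $17.45 + 240 @ $14.65 = $4,807.30
Total COGS = $5,447.50 + $4,807.30 = $10,254.80
Ending inventory: 109 @ $14.65 + 386 @ $17.60 = $8,390.45
Check: goods available $18,645.25 = COGS $10,254.80 + ending $8,390.45

COGS = $10,254.80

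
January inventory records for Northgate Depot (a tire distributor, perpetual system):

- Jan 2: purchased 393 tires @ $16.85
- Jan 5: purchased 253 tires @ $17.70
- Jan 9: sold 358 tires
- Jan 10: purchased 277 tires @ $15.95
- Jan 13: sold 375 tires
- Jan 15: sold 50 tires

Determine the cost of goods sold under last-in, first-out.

Jan 9, 358 sold [LIFO — newest first]: 253 @ $17.70 + 105 @ $16.85 = $6,247.35
Jan 13, 375 sold [LIFO — newest first]: 277 @ $15.95 + 98 @ $16.85 = $6,069.45
Jan 15, 50 sold [LIFO — newest first]: 50 @ $16.85 = $842.50
Total COGS = $6,247.35 + $6,069.45 + $842.50 = $13,159.30
Ending inventory: 140 @ $16.85 = $2,359.00

COGS = $13,159.30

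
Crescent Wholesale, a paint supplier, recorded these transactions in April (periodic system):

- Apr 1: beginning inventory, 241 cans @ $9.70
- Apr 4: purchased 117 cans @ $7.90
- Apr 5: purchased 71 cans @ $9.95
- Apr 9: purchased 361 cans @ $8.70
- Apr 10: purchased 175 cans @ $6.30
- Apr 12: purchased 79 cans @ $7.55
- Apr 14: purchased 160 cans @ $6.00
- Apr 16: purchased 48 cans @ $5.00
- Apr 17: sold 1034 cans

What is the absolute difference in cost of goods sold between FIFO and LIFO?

FIFO COGS: 241 @ $9.70 + 117 @ $7.90 + 71 @ $9.95 + 361 @ $8.70 + 175 @ $6.30 + 69 @ $7.55 = $8,732.60
LIFO COGS: 48 @ $5.00 + 160 @ $6.00 + 79 @ $7.55 + 175 @ $6.30 + 361 @ $8.70 + 71 @ $9.95 + 117 @ $7.90 + 23 @ $9.70 = $7,893.50
Difference = |$8,732.60 − $7,893.50| = $839.10

$839.10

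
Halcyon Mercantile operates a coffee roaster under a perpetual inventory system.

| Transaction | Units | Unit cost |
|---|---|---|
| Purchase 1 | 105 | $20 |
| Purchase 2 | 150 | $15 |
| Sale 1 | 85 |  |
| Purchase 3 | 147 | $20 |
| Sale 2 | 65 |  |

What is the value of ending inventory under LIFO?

Sale 1 (85) [LIFO — newest first]: 85 @ $15 = $1,275
Sale 2 (65) [LIFO — newest first]: 65 @ $20 = $1,300
Total COGS = $1,275 + $1,300 = $2,575
Ending inventory: 105 @ $20 + 65 @ $15 + 82 @ $20 = $4,715

Ending inventory = $4,715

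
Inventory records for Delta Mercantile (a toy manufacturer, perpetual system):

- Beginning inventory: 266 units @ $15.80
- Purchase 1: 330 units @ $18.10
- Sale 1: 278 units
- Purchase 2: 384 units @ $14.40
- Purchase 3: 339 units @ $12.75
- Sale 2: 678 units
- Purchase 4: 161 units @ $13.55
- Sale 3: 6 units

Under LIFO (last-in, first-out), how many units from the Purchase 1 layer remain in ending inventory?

Sale 1 (278) [LIFO — newest first]: 278 @ $18.10 = $5,031.80
Sale 2 (678) [LIFO — newest first]: 339 @ $12.75 + 339 @ $14.40 = $9,203.85
Sale 3 (6) [LIFO — newest first]: 6 @ $13.55 = $81.30
Total COGS = $5,031.80 + $9,203.85 + $81.30 = $14,316.95
Ending inventory: 266 @ $15.80 + 52 @ $18.10 + 45 @ $14.40 + 155 @ $13.55 = $7,892.25

52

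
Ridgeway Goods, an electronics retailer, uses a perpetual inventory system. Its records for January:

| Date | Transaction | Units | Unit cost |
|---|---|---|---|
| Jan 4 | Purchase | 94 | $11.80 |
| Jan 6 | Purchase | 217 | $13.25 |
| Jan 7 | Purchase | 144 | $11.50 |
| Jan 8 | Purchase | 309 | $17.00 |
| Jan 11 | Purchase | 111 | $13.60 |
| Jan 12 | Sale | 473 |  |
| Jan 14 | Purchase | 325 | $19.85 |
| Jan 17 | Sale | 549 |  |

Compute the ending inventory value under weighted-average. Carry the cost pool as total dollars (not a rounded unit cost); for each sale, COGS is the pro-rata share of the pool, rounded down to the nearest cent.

Ending inventory = $2,974.73

After Jan 4: 94 on hand, pool $1,109.20 (≈ $11.8000 each)
After Jan 6: 311 on hand, pool $3,984.45 (≈ $12.8117 each)
After Jan 7: 455 on hand, pool $5,640.45 (≈ $12.3966 each)
After Jan 8: 764 on hand, pool $10,893.45 (≈ $14.2584 each)
After Jan 11: 875 on hand, pool $12,403.05 (≈ $14.1749 each)
Jan 12, sell 473: 473/875 × $12,403.05 → $6,704.73
After Jan 14: 727 on hand, pool $12,149.57 (≈ $16.7119 each)
Jan 17, sell 549: 549/727 × $12,149.57 → $9,174.84
Total COGS = $6,704.73 + $9,174.84 = $15,879.57
Ending inventory (cost pool remaining) = $2,974.73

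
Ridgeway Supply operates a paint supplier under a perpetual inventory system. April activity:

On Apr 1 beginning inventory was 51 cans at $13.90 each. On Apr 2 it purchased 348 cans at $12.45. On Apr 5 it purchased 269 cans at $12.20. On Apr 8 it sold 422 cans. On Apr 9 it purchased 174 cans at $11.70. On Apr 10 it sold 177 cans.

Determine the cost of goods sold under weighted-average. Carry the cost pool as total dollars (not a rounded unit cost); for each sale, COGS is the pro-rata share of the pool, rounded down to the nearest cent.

COGS = $7,407.82

After Apr 1: 51 on hand, pool $708.90 (≈ $13.9000 each)
After Apr 2: 399 on hand, pool $5,041.50 (≈ $12.6353 each)
After Apr 5: 668 on hand, pool $8,323.30 (≈ $12.4600 each)
Apr 8, sell 422: 422/668 × $8,323.30 → $5,258.13
After Apr 9: 420 on hand, pool $5,100.97 (≈ $12.1452 each)
Apr 10, sell 177: 177/420 × $5,100.97 → $2,149.69
Total COGS = $5,258.13 + $2,149.69 = $7,407.82
Ending inventory (cost pool remaining) = $2,951.28
Check: goods available $10,359.10 = COGS $7,407.82 + ending $2,951.28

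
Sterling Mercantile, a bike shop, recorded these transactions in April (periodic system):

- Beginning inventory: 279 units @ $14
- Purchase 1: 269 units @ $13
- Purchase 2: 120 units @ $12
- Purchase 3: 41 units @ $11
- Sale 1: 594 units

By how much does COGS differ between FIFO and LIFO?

FIFO COGS: 279 @ $14 + 269 @ $13 + 46 @ $12 = $7,955
LIFO COGS: 41 @ $11 + 120 @ $12 + 269 @ $13 + 164 @ $14 = $7,684
Difference = |$7,955 − $7,684| = $271

$271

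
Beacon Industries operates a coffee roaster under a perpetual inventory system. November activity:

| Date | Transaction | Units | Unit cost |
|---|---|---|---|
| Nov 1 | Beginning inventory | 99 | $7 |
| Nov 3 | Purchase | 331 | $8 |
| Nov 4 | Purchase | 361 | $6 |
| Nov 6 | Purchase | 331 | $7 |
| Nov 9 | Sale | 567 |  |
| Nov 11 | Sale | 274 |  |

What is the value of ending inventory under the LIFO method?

Nov 9, 567 sold [LIFO — newest first]: 331 @ $7 + 236 @ $6 = $3,733
Nov 11, 274 sold [LIFO — newest first]: 125 @ $6 + 149 @ $8 = $1,942
Total COGS = $3,733 + $1,942 = $5,675
Ending inventory: 99 @ $7 + 182 @ $8 = $2,149
Check: goods available $7,824 = COGS $5,675 + ending $2,149

Ending inventory = $2,149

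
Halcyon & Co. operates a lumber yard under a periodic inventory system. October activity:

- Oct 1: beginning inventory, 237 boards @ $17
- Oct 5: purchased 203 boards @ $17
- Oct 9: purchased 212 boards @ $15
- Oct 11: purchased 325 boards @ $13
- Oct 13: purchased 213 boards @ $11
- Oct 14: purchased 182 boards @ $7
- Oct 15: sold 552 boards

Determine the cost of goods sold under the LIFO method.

COGS = $5,658

Oct 15, 552 sold [LIFO — newest first]: 182 @ $7 + 213 @ $11 + 157 @ $13 = $5,658
Ending inventory: 237 @ $17 + 203 @ $17 + 212 @ $15 + 168 @ $13 = $12,844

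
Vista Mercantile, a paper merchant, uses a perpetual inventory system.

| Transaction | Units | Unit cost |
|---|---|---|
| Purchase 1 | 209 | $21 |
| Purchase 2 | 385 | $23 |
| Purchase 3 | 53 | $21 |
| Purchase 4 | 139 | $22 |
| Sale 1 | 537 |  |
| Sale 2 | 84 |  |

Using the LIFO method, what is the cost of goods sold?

COGS = $13,950

Sale 1 (537) [LIFO — newest first]: 139 @ $22 + 53 @ $21 + 345 @ $23 = $12,106
Sale 2 (84) [LIFO — newest first]: 40 @ $23 + 44 @ $21 = $1,844
Total COGS = $12,106 + $1,844 = $13,950
Ending inventory: 165 @ $21 = $3,465
Check: goods available $17,415 = COGS $13,950 + ending $3,465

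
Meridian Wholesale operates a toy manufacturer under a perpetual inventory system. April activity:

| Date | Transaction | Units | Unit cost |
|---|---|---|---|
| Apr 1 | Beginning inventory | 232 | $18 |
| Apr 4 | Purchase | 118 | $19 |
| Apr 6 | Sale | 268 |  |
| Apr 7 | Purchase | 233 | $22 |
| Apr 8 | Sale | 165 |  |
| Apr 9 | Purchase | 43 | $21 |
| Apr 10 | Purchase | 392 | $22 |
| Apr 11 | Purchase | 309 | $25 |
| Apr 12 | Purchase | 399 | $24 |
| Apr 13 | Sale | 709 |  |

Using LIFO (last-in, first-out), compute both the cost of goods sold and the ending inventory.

COGS = $25,895; ending inventory = $12,477

Apr 6, 268 sold [LIFO — newest first]: 118 @ $19 + 150 @ $18 = $4,942
Apr 8, 165 sold [LIFO — newest first]: 165 @ $22 = $3,630
Apr 13, 709 sold [LIFO — newest first]: 399 @ $24 + 309 @ $25 + 1 @ $22 = $17,323
Total COGS = $4,942 + $3,630 + $17,323 = $25,895
Ending inventory: 82 @ $18 + 68 @ $22 + 43 @ $21 + 391 @ $22 = $12,477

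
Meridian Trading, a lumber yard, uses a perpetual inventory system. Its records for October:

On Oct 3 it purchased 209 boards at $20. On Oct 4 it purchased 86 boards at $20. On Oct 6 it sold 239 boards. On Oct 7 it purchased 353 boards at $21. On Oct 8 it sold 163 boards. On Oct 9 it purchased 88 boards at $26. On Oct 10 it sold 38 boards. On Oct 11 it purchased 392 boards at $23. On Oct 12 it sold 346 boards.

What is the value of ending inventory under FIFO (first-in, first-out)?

Oct 6, 239 sold [FIFO — oldest first]: 209 @ $20 + 30 @ $20 = $4,780
Oct 8, 163 sold [FIFO — oldest first]: 56 @ $20 + 107 @ $21 = $3,367
Oct 10, 38 sold [FIFO — oldest first]: 38 @ $21 = $798
Oct 12, 346 sold [FIFO — oldest first]: 208 @ $21 + 88 @ $26 + 50 @ $23 = $7,806
Total COGS = $4,780 + $3,367 + $798 + $7,806 = $16,751
Ending inventory: 342 @ $23 = $7,866
Check: goods available $24,617 = COGS $16,751 + ending $7,866

Ending inventory = $7,866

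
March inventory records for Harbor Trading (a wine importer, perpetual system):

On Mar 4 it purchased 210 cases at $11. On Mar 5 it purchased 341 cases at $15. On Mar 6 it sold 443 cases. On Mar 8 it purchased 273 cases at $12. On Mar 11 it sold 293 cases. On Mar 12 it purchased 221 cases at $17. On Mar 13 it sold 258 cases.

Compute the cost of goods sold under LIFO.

Mar 6, 443 sold [LIFO — newest first]: 341 @ $15 + 102 @ $11 = $6,237
Mar 11, 293 sold [LIFO — newest first]: 273 @ $12 + 20 @ $11 = $3,496
Mar 13, 258 sold [LIFO — newest first]: 221 @ $17 + 37 @ $11 = $4,164
Total COGS = $6,237 + $3,496 + $4,164 = $13,897
Ending inventory: 51 @ $11 = $561

COGS = $13,897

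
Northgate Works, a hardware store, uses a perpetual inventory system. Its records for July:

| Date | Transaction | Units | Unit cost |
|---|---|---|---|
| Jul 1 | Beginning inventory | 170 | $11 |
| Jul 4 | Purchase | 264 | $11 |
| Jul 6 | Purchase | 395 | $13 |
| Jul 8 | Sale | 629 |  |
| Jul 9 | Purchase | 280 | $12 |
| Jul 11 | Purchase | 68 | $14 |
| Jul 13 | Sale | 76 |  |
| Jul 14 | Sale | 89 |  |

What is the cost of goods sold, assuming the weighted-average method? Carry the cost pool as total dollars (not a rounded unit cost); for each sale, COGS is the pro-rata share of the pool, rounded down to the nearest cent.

COGS = $9,536.51

After Jul 1: 170 on hand, pool $1,870.00 (≈ $11.0000 each)
After Jul 4: 434 on hand, pool $4,774.00 (≈ $11.0000 each)
After Jul 6: 829 on hand, pool $9,909.00 (≈ $11.9530 each)
Jul 8, sell 629: 629/829 × $9,909.00 → $7,518.40
After Jul 9: 480 on hand, pool $5,750.60 (≈ $11.9804 each)
After Jul 11: 548 on hand, pool $6,702.60 (≈ $12.2310 each)
Jul 13, sell 76: 76/548 × $6,702.60 → $929.55
Jul 14, sell 89: 89/472 × $5,773.05 → $1,088.56
Total COGS = $7,518.40 + $929.55 + $1,088.56 = $9,536.51
Ending inventory (cost pool remaining) = $4,684.49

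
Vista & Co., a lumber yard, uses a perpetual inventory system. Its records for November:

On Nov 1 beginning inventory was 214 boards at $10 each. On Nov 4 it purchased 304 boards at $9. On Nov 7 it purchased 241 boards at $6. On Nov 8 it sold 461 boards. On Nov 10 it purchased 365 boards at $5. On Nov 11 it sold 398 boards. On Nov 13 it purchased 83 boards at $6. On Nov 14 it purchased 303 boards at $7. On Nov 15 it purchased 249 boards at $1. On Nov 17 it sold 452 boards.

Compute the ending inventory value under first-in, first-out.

Nov 8, 461 sold [FIFO — oldest first]: 214 @ $10 + 247 @ $9 = $4,363
Nov 11, 398 sold [FIFO — oldest first]: 57 @ $9 + 241 @ $6 + 100 @ $5 = $2,459
Nov 17, 452 sold [FIFO — oldest first]: 265 @ $5 + 83 @ $6 + 104 @ $7 = $2,551
Total COGS = $4,363 + $2,459 + $2,551 = $9,373
Ending inventory: 199 @ $7 + 249 @ $1 = $1,642

Ending inventory = $1,642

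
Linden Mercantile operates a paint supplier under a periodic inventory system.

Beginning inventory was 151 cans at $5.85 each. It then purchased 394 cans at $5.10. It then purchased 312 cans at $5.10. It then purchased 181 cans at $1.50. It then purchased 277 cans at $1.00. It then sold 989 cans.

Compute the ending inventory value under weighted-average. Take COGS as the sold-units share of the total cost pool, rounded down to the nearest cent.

Ending inventory = $1,247.59

Sale 1, sell 989: 989/1315 × $5,032.45 → $3,784.86
Ending inventory (cost pool remaining) = $1,247.59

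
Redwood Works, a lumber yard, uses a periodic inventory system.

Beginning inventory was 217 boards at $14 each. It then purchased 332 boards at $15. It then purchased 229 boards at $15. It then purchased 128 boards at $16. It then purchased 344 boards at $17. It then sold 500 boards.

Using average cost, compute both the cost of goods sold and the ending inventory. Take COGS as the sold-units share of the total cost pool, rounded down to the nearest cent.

COGS = $7,739.60; ending inventory = $11,609.40

Sale 1, sell 500: 500/1250 × $19,349.00 → $7,739.60
Ending inventory (cost pool remaining) = $11,609.40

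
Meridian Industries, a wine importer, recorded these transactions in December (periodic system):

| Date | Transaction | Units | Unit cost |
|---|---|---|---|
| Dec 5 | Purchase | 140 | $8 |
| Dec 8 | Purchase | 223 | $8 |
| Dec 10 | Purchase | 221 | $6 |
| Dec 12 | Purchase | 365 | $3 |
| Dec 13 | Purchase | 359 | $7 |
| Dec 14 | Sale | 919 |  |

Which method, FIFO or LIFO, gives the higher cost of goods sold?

FIFO

FIFO COGS: 140 @ $8 + 223 @ $8 + 221 @ $6 + 335 @ $3 = $5,235
LIFO COGS: 359 @ $7 + 365 @ $3 + 195 @ $6 = $4,778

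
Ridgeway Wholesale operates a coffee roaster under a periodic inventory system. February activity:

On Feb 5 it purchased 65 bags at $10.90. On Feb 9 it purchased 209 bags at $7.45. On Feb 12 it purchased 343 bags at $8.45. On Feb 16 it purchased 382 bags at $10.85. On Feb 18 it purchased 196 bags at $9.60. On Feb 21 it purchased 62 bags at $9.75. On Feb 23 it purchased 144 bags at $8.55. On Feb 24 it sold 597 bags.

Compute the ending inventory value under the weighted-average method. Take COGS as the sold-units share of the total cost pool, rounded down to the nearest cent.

Feb 24, sell 597: 597/1401 × $13,025.90 → $5,550.65
Ending inventory (cost pool remaining) = $7,475.25

Ending inventory = $7,475.25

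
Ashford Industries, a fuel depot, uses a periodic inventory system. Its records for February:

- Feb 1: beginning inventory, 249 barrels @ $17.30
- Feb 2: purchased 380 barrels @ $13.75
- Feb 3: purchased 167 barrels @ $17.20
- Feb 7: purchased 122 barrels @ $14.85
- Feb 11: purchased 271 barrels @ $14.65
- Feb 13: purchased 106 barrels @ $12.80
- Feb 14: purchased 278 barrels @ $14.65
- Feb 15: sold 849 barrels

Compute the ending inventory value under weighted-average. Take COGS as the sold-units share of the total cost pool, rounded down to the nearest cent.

Ending inventory = $10,869.88

Feb 15, sell 849: 849/1573 × $23,616.45 → $12,746.57
Ending inventory (cost pool remaining) = $10,869.88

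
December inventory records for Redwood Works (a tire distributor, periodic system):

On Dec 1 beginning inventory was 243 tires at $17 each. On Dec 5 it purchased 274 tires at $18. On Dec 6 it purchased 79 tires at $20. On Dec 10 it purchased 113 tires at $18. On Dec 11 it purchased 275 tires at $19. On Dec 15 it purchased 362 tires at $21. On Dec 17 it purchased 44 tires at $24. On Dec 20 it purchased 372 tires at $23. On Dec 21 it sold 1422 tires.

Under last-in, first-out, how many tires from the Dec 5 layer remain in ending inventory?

Dec 21, 1422 sold [LIFO — newest first]: 372 @ $23 + 44 @ $24 + 362 @ $21 + 275 @ $19 + 113 @ $18 + 79 @ $20 + 177 @ $18 = $29,239
Ending inventory: 243 @ $17 + 97 @ $18 = $5,877
Check: goods available $35,116 = COGS $29,239 + ending $5,877

97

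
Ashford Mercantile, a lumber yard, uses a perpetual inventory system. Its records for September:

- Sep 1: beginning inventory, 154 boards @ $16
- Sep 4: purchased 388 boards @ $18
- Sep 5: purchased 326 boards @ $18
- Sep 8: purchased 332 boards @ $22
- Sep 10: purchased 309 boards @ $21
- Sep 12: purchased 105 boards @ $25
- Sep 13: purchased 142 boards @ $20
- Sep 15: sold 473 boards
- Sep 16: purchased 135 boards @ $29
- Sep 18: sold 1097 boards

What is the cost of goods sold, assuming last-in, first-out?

COGS = $33,019

Sep 15, 473 sold [LIFO — newest first]: 142 @ $20 + 105 @ $25 + 226 @ $21 = $10,211
Sep 18, 1097 sold [LIFO — newest first]: 135 @ $29 + 83 @ $21 + 332 @ $22 + 326 @ $18 + 221 @ $18 = $22,808
Total COGS = $10,211 + $22,808 = $33,019
Ending inventory: 154 @ $16 + 167 @ $18 = $5,470
Check: goods available $38,489 = COGS $33,019 + ending $5,470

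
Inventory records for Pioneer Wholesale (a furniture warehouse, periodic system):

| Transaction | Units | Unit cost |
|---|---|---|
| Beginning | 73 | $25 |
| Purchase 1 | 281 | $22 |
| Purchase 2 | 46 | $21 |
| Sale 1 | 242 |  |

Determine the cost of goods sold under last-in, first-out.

Sale 1 (242) [LIFO — newest first]: 46 @ $21 + 196 @ $22 = $5,278
Ending inventory: 73 @ $25 + 85 @ $22 = $3,695
Check: goods available $8,973 = COGS $5,278 + ending $3,695

COGS = $5,278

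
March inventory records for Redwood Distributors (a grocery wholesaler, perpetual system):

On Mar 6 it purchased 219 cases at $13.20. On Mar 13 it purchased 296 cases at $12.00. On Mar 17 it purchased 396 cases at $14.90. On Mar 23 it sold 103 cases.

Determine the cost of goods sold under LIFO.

COGS = $1,534.70

Mar 23, 103 sold [LIFO — newest first]: 103 @ $14.90 = $1,534.70
Ending inventory: 219 @ $13.20 + 296 @ $12.00 + 293 @ $14.90 = $10,808.50
Check: goods available $12,343.20 = COGS $1,534.70 + ending $10,808.50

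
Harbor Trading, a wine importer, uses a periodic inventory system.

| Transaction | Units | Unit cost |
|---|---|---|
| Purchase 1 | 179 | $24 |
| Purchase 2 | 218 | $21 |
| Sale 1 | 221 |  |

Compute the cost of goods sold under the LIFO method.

COGS = $4,650

Sale 1 (221) [LIFO — newest first]: 218 @ $21 + 3 @ $24 = $4,650
Ending inventory: 176 @ $24 = $4,224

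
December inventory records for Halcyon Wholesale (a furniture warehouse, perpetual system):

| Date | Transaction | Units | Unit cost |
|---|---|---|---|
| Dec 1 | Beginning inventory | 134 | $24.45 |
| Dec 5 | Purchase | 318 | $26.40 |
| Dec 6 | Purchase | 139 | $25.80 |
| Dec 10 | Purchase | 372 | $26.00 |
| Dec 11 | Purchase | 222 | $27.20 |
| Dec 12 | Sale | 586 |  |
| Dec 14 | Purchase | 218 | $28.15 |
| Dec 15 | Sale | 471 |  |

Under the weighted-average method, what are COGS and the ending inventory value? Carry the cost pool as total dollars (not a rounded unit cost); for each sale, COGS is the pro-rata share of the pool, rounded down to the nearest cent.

COGS = $27,876.45; ending inventory = $9,228.35

After Dec 1: 134 on hand, pool $3,276.30 (≈ $24.4500 each)
After Dec 5: 452 on hand, pool $11,671.50 (≈ $25.8219 each)
After Dec 6: 591 on hand, pool $15,257.70 (≈ $25.8168 each)
After Dec 10: 963 on hand, pool $24,929.70 (≈ $25.8875 each)
After Dec 11: 1185 on hand, pool $30,968.10 (≈ $26.1334 each)
Dec 12, sell 586: 586/1185 × $30,968.10 → $15,314.18
After Dec 14: 817 on hand, pool $21,790.62 (≈ $26.6715 each)
Dec 15, sell 471: 471/817 × $21,790.62 → $12,562.27
Total COGS = $15,314.18 + $12,562.27 = $27,876.45
Ending inventory (cost pool remaining) = $9,228.35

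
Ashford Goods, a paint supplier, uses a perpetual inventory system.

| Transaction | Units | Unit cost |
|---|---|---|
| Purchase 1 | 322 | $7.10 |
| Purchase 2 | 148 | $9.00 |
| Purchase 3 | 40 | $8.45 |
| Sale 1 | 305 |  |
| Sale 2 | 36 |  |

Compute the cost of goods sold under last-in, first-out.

COGS = $2,756.30

Sale 1 (305) [LIFO — newest first]: 40 @ $8.45 + 148 @ $9.00 + 117 @ $7.10 = $2,500.70
Sale 2 (36) [LIFO — newest first]: 36 @ $7.10 = $255.60
Total COGS = $2,500.70 + $255.60 = $2,756.30
Ending inventory: 169 @ $7.10 = $1,199.90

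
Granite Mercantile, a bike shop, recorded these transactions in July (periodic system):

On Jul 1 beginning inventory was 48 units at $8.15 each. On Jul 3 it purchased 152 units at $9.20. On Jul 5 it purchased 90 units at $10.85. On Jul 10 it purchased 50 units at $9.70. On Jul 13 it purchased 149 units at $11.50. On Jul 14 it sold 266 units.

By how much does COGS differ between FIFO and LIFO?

$419.75

FIFO COGS: 48 @ $8.15 + 152 @ $9.20 + 66 @ $10.85 = $2,505.70
LIFO COGS: 149 @ $11.50 + 50 @ $9.70 + 67 @ $10.85 = $2,925.45
Difference = |$2,505.70 − $2,925.45| = $419.75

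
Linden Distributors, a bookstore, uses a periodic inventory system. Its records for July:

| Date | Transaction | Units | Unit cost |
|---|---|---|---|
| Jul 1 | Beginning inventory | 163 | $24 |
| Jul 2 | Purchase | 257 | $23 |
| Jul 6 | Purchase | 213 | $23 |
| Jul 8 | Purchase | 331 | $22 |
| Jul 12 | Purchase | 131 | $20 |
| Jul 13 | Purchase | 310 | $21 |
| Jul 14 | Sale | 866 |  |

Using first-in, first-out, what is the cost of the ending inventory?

Jul 14, 866 sold [FIFO — oldest first]: 163 @ $24 + 257 @ $23 + 213 @ $23 + 233 @ $22 = $19,848
Ending inventory: 98 @ $22 + 131 @ $20 + 310 @ $21 = $11,286

Ending inventory = $11,286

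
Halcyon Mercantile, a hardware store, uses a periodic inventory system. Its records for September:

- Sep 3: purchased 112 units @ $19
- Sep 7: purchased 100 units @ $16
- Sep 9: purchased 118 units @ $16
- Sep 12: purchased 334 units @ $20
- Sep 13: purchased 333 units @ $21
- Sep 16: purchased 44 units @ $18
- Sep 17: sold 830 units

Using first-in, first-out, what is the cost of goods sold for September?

Sep 17, 830 sold [FIFO — oldest first]: 112 @ $19 + 100 @ $16 + 118 @ $16 + 334 @ $20 + 166 @ $21 = $15,782
Ending inventory: 167 @ $21 + 44 @ $18 = $4,299

COGS = $15,782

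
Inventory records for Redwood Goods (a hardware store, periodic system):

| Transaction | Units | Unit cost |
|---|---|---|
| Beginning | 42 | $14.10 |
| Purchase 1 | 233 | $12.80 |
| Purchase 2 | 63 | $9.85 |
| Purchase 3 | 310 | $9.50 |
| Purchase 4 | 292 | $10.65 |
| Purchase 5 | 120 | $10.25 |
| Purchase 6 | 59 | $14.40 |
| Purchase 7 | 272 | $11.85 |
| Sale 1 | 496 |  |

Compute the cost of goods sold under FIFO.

COGS = $5,696.15

Sale 1 (496) [FIFO — oldest first]: 42 @ $14.10 + 233 @ $12.80 + 63 @ $9.85 + 158 @ $9.50 = $5,696.15
Ending inventory: 152 @ $9.50 + 292 @ $10.65 + 120 @ $10.25 + 59 @ $14.40 + 272 @ $11.85 = $9,856.60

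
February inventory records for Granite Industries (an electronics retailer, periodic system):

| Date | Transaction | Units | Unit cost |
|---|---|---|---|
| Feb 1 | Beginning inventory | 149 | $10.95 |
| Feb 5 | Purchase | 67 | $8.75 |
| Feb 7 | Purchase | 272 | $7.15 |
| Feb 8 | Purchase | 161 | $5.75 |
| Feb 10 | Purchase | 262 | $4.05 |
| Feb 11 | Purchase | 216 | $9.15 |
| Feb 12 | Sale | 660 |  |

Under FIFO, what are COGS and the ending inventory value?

COGS = $5,132.90; ending inventory = $2,992.95

Feb 12, 660 sold [FIFO — oldest first]: 149 @ $10.95 + 67 @ $8.75 + 272 @ $7.15 + 161 @ $5.75 + 11 @ $4.05 = $5,132.90
Ending inventory: 251 @ $4.05 + 216 @ $9.15 = $2,992.95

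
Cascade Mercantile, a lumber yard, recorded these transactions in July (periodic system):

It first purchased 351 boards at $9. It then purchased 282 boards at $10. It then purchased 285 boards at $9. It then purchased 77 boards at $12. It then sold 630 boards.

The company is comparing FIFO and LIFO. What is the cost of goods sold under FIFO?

COGS = $5,949

FIFO COGS: 351 @ $9 + 279 @ $10 = $5,949
LIFO COGS: 77 @ $12 + 285 @ $9 + 268 @ $10 = $6,169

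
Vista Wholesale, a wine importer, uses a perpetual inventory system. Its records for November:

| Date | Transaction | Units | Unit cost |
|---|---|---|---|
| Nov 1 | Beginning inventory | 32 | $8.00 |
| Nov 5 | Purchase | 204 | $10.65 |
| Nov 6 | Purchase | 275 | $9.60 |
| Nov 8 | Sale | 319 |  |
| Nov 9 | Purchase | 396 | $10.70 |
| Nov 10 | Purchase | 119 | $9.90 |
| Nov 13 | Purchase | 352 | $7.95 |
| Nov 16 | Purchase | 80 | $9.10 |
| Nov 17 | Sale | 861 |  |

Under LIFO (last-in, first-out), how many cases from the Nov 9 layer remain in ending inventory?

86

Nov 8, 319 sold [LIFO — newest first]: 275 @ $9.60 + 44 @ $10.65 = $3,108.60
Nov 17, 861 sold [LIFO — newest first]: 80 @ $9.10 + 352 @ $7.95 + 119 @ $9.90 + 310 @ $10.70 = $8,021.50
Total COGS = $3,108.60 + $8,021.50 = $11,130.10
Ending inventory: 32 @ $8.00 + 160 @ $10.65 + 86 @ $10.70 = $2,880.20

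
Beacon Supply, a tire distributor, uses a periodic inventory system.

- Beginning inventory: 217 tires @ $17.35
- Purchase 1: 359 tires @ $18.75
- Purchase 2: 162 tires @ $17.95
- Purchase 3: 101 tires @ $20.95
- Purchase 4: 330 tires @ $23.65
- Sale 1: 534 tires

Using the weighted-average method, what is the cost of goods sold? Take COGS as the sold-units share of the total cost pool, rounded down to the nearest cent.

COGS = $10,654.67

Sale 1, sell 534: 534/1169 × $23,324.55 → $10,654.67
Ending inventory (cost pool remaining) = $12,669.88
Check: goods available $23,324.55 = COGS $10,654.67 + ending $12,669.88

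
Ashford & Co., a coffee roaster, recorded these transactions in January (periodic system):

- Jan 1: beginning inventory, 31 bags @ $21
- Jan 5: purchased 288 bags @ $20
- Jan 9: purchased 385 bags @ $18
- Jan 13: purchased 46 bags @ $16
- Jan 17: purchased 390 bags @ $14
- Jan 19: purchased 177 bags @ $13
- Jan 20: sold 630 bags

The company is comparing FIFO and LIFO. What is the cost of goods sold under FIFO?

COGS = $12,009

FIFO COGS: 31 @ $21 + 288 @ $20 + 311 @ $18 = $12,009
LIFO COGS: 177 @ $13 + 390 @ $14 + 46 @ $16 + 17 @ $18 = $8,803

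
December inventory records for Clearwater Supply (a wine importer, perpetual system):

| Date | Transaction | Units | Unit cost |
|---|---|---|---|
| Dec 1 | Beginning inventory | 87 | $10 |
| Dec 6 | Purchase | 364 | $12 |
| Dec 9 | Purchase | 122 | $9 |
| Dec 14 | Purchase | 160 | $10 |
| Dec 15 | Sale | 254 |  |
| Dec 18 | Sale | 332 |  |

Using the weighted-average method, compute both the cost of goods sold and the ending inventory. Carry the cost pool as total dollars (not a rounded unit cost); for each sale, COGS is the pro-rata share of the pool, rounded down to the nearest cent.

After Dec 1: 87 on hand, pool $870.00 (≈ $10.0000 each)
After Dec 6: 451 on hand, pool $5,238.00 (≈ $11.6142 each)
After Dec 9: 573 on hand, pool $6,336.00 (≈ $11.0576 each)
After Dec 14: 733 on hand, pool $7,936.00 (≈ $10.8267 each)
Dec 15, sell 254: 254/733 × $7,936.00 → $2,749.99
Dec 18, sell 332: 332/479 × $5,186.01 → $3,594.47
Total COGS = $2,749.99 + $3,594.47 = $6,344.46
Ending inventory (cost pool remaining) = $1,591.54

COGS = $6,344.46; ending inventory = $1,591.54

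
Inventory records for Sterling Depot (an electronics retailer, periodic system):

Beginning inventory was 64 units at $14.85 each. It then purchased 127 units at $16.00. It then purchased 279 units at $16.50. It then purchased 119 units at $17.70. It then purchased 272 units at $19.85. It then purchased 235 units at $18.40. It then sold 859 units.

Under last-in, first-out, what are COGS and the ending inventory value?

COGS = $15,674.00; ending inventory = $3,741.40

Sale 1 (859) [LIFO — newest first]: 235 @ $18.40 + 272 @ $19.85 + 119 @ $17.70 + 233 @ $16.50 = $15,674.00
Ending inventory: 64 @ $14.85 + 127 @ $16.00 + 46 @ $16.50 = $3,741.40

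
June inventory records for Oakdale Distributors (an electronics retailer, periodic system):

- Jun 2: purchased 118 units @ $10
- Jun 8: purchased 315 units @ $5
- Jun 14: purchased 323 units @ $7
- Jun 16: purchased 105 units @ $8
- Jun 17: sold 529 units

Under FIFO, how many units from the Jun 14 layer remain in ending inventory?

227

Jun 17, 529 sold [FIFO — oldest first]: 118 @ $10 + 315 @ $5 + 96 @ $7 = $3,427
Ending inventory: 227 @ $7 + 105 @ $8 = $2,429
Check: goods available $5,856 = COGS $3,427 + ending $2,429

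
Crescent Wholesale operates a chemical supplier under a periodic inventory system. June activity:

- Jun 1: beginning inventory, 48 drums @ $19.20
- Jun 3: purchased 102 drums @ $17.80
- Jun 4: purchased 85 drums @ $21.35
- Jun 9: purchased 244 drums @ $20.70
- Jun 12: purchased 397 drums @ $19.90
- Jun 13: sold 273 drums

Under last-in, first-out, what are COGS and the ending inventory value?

Jun 13, 273 sold [LIFO — newest first]: 273 @ $19.90 = $5,432.70
Ending inventory: 48 @ $19.20 + 102 @ $17.80 + 85 @ $21.35 + 244 @ $20.70 + 124 @ $19.90 = $12,070.35
Check: goods available $17,503.05 = COGS $5,432.70 + ending $12,070.35

COGS = $5,432.70; ending inventory = $12,070.35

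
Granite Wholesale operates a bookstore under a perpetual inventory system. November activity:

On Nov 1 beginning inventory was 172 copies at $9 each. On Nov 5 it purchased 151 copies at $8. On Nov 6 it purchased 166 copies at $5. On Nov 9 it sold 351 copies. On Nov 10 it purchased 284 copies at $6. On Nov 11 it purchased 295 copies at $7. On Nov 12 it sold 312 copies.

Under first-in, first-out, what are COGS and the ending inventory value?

COGS = $4,630; ending inventory = $2,725

Nov 9, 351 sold [FIFO — oldest first]: 172 @ $9 + 151 @ $8 + 28 @ $5 = $2,896
Nov 12, 312 sold [FIFO — oldest first]: 138 @ $5 + 174 @ $6 = $1,734
Total COGS = $2,896 + $1,734 = $4,630
Ending inventory: 110 @ $6 + 295 @ $7 = $2,725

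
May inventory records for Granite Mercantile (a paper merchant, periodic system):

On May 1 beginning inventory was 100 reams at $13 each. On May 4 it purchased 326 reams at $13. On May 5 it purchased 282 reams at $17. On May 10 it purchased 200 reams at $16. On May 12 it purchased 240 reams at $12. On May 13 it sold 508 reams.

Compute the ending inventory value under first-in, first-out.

Ending inventory = $9,480

May 13, 508 sold [FIFO — oldest first]: 100 @ $13 + 326 @ $13 + 82 @ $17 = $6,932
Ending inventory: 200 @ $17 + 200 @ $16 + 240 @ $12 = $9,480
Check: goods available $16,412 = COGS $6,932 + ending $9,480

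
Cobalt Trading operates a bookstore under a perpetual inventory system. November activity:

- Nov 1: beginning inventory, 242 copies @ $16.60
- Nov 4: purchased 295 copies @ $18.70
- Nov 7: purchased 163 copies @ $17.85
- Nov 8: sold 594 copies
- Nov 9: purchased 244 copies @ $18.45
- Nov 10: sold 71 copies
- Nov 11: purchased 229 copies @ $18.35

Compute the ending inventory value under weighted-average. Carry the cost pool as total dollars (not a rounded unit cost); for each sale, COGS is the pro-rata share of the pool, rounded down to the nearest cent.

After Nov 1: 242 on hand, pool $4,017.20 (≈ $16.6000 each)
After Nov 4: 537 on hand, pool $9,533.70 (≈ $17.7536 each)
After Nov 7: 700 on hand, pool $12,443.25 (≈ $17.7761 each)
Nov 8, sell 594: 594/700 × $12,443.25 → $10,558.98
After Nov 9: 350 on hand, pool $6,386.07 (≈ $18.2459 each)
Nov 10, sell 71: 71/350 × $6,386.07 → $1,295.45
After Nov 11: 508 on hand, pool $9,292.77 (≈ $18.2929 each)
Total COGS = $10,558.98 + $1,295.45 = $11,854.43
Ending inventory (cost pool remaining) = $9,292.77
Check: goods available $21,147.20 = COGS $11,854.43 + ending $9,292.77

Ending inventory = $9,292.77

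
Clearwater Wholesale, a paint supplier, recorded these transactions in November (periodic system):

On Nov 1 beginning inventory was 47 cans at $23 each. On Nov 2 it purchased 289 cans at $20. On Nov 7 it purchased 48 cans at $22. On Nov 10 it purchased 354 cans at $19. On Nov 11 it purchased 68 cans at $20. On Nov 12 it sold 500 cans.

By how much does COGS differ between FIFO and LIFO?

$379

FIFO COGS: 47 @ $23 + 289 @ $20 + 48 @ $22 + 116 @ $19 = $10,121
LIFO COGS: 68 @ $20 + 354 @ $19 + 48 @ $22 + 30 @ $20 = $9,742
Difference = |$10,121 − $9,742| = $379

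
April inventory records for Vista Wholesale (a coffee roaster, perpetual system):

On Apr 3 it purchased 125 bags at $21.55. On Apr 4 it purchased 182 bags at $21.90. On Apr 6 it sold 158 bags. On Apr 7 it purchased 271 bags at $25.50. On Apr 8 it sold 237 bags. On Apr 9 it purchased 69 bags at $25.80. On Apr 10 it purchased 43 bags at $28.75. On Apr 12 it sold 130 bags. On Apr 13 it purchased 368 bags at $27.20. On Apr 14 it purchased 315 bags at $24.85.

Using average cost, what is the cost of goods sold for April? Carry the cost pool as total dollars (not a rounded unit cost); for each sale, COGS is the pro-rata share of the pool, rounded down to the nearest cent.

COGS = $12,445.14

After Apr 3: 125 on hand, pool $2,693.75 (≈ $21.5500 each)
After Apr 4: 307 on hand, pool $6,679.55 (≈ $21.7575 each)
Apr 6, sell 158: 158/307 × $6,679.55 → $3,437.68
After Apr 7: 420 on hand, pool $10,152.37 (≈ $24.1723 each)
Apr 8, sell 237: 237/420 × $10,152.37 → $5,728.83
After Apr 9: 252 on hand, pool $6,203.74 (≈ $24.6180 each)
After Apr 10: 295 on hand, pool $7,439.99 (≈ $25.2203 each)
Apr 12, sell 130: 130/295 × $7,439.99 → $3,278.63
After Apr 13: 533 on hand, pool $14,170.96 (≈ $26.5872 each)
After Apr 14: 848 on hand, pool $21,998.71 (≈ $25.9419 each)
Total COGS = $3,437.68 + $5,728.83 + $3,278.63 = $12,445.14
Ending inventory (cost pool remaining) = $21,998.71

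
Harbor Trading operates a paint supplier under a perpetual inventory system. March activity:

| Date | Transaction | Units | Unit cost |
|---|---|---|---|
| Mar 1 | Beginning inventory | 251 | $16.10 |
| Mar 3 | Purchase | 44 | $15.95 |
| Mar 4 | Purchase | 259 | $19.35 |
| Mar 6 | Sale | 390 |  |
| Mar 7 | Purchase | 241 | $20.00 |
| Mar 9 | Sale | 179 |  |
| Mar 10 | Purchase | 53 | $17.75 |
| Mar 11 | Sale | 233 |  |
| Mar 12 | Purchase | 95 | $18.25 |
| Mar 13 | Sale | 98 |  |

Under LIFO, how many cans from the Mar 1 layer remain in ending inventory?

Mar 6, 390 sold [LIFO — newest first]: 259 @ $19.35 + 44 @ $15.95 + 87 @ $16.10 = $7,114.15
Mar 9, 179 sold [LIFO — newest first]: 179 @ $20.00 = $3,580.00
Mar 11, 233 sold [LIFO — newest first]: 53 @ $17.75 + 62 @ $20.00 + 118 @ $16.10 = $4,080.55
Mar 13, 98 sold [LIFO — newest first]: 95 @ $18.25 + 3 @ $16.10 = $1,782.05
Total COGS = $7,114.15 + $3,580.00 + $4,080.55 + $1,782.05 = $16,556.75
Ending inventory: 43 @ $16.10 = $692.30

43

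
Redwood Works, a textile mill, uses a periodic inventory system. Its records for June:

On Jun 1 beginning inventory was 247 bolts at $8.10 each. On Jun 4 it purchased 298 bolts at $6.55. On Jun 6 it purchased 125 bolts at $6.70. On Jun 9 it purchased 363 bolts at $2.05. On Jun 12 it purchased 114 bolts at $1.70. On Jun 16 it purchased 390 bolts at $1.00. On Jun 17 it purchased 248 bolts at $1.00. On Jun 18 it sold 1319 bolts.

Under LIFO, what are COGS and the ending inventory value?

Jun 18, 1319 sold [LIFO — newest first]: 248 @ $1.00 + 390 @ $1.00 + 114 @ $1.70 + 363 @ $2.05 + 125 @ $6.70 + 79 @ $6.55 = $2,930.90
Ending inventory: 247 @ $8.10 + 219 @ $6.55 = $3,435.15

COGS = $2,930.90; ending inventory = $3,435.15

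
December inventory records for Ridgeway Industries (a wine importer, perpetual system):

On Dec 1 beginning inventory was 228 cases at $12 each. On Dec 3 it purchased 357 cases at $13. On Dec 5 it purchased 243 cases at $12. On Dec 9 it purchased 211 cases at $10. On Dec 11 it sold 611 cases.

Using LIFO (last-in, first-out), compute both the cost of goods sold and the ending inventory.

Dec 11, 611 sold [LIFO — newest first]: 211 @ $10 + 243 @ $12 + 157 @ $13 = $7,067
Ending inventory: 228 @ $12 + 200 @ $13 = $5,336

COGS = $7,067; ending inventory = $5,336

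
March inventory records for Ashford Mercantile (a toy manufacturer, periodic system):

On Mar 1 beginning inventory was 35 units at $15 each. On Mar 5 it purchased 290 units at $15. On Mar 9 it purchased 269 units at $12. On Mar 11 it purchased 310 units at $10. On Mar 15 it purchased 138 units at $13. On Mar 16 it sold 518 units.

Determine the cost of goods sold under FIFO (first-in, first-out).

COGS = $7,191

Mar 16, 518 sold [FIFO — oldest first]: 35 @ $15 + 290 @ $15 + 193 @ $12 = $7,191
Ending inventory: 76 @ $12 + 310 @ $10 + 138 @ $13 = $5,806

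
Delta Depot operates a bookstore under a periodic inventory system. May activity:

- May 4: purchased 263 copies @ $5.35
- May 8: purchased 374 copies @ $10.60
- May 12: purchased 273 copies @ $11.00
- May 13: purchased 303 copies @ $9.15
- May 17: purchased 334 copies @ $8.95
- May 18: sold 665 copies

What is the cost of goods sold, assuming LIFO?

May 18, 665 sold [LIFO — newest first]: 334 @ $8.95 + 303 @ $9.15 + 28 @ $11.00 = $6,069.75
Ending inventory: 263 @ $5.35 + 374 @ $10.60 + 245 @ $11.00 = $8,066.45

COGS = $6,069.75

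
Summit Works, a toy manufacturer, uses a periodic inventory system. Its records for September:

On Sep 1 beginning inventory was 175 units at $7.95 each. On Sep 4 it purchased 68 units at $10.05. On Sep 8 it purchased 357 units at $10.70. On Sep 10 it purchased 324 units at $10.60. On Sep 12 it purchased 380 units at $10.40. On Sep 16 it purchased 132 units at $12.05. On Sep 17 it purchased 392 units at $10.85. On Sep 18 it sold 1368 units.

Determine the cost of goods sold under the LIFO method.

COGS = $14,728.20

Sep 18, 1368 sold [LIFO — newest first]: 392 @ $10.85 + 132 @ $12.05 + 380 @ $10.40 + 324 @ $10.60 + 140 @ $10.70 = $14,728.20
Ending inventory: 175 @ $7.95 + 68 @ $10.05 + 217 @ $10.70 = $4,396.55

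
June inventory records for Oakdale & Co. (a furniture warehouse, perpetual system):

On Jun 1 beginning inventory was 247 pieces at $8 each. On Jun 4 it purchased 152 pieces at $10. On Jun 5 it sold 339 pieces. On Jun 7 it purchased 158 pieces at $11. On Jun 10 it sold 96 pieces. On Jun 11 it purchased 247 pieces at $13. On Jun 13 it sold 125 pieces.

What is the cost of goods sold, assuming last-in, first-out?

COGS = $5,697

Jun 5, 339 sold [LIFO — newest first]: 152 @ $10 + 187 @ $8 = $3,016
Jun 10, 96 sold [LIFO — newest first]: 96 @ $11 = $1,056
Jun 13, 125 sold [LIFO — newest first]: 125 @ $13 = $1,625
Total COGS = $3,016 + $1,056 + $1,625 = $5,697
Ending inventory: 60 @ $8 + 62 @ $11 + 122 @ $13 = $2,748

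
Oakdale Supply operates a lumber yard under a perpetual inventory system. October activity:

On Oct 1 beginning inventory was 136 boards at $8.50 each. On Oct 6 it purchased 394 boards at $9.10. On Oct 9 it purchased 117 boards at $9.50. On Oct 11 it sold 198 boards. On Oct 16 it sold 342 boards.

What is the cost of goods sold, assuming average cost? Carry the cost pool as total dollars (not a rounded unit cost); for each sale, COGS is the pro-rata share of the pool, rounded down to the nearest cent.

After Oct 1: 136 on hand, pool $1,156.00 (≈ $8.5000 each)
After Oct 6: 530 on hand, pool $4,741.40 (≈ $8.9460 each)
After Oct 9: 647 on hand, pool $5,852.90 (≈ $9.0462 each)
Oct 11, sell 198: 198/647 × $5,852.90 → $1,791.15
Oct 16, sell 342: 342/449 × $4,061.75 → $3,093.80
Total COGS = $1,791.15 + $3,093.80 = $4,884.95
Ending inventory (cost pool remaining) = $967.95

COGS = $4,884.95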